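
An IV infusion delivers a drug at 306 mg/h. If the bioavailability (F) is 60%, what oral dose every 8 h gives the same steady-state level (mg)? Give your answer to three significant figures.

To maintain the same Css, the systemic dosing rate must be unchanged: F·D/τ = infusion rate.
D = rate × τ / F = 306 × 8 / 0.6 = 4080 mg

4080 mg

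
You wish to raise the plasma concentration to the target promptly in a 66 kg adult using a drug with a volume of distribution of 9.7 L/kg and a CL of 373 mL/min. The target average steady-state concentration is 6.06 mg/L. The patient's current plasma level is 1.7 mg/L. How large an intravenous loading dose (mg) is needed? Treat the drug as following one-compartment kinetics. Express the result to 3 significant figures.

2790 mg

Vd(total) = 66 kg × 9.7 L/kg = 640.2 L
Concentration deficit ΔC = 6.06 − 1.7 = 4.360 mg/L
LD = Vd × ΔC = 640.2 × 4.360 = 2791 mg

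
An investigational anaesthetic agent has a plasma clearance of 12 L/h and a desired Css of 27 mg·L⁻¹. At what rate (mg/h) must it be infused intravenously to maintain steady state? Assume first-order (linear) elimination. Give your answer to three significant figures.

324 mg/h

At steady state, infusion rate equals elimination rate: rate in = CL × Css.
Rate = CL × Css = 12.00 × 27 = 324.0 mg/h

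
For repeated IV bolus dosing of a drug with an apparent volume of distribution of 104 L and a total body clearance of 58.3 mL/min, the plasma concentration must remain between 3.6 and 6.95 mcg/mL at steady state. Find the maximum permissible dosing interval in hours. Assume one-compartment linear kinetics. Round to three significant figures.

19.6 h

CL = 58.3 mL/min = 58.3 × 0.06 = 3.498 L/h
k = CL / Vd = 3.498 / 104.0 = 0.03363 h⁻¹
Between IV bolus doses, concentration decays as C = C₀·e^(−kτ), so C_peak/C_trough = e^(kτ).
τ_max = ln(C_peak/C_trough) / k = ln(6.95/3.6) / 0.03363 = 0.6578 / 0.03363 = 19.56 h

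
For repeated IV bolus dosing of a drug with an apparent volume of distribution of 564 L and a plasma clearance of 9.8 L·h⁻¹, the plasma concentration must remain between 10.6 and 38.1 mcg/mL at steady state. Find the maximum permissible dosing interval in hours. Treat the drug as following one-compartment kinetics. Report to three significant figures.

k = CL / Vd = 9.800 / 564.0 = 0.01738 h⁻¹
Between IV bolus doses, concentration decays as C = C₀·e^(−kτ), so C_peak/C_trough = e^(kτ).
τ_max = ln(C_peak/C_trough) / k = ln(38.1/10.6) / 0.01738 = 1.279 / 0.01738 = 73.59 h

73.6 h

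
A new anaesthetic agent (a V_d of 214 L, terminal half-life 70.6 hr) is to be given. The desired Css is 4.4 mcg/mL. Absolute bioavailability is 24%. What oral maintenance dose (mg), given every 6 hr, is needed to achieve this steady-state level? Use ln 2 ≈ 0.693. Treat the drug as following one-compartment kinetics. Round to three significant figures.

CL = 0.693 × Vd / t½ = 0.693 × 214.0 / 70.6 = 2.101 L/h
D = CL × Css × τ / F = 2.101 × 4.4 × 6 / 0.24 = 231.1 mg

231 mg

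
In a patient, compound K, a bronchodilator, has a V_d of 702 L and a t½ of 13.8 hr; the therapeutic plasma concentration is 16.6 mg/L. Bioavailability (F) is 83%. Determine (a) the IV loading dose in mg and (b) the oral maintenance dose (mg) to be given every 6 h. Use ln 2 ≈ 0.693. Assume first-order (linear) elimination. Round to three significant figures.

(a) 11700 mg; (b) 4230 mg

LD = Vd × C = 702.0 × 16.6 = 11650 mg
CL = 0.693 × Vd / t½ = 0.693 × 702.0 / 13.8 = 35.25 L/h
D = CL × Css × τ / F = 35.25 × 16.6 × 6 / 0.83 = 4230 mg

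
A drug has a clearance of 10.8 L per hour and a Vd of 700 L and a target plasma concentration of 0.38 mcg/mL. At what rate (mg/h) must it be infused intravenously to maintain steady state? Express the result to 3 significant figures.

4.10 mg/h

At steady state, infusion rate equals elimination rate: rate in = CL × Css.
Infusion rate = CL · Css = 10.80 L/h × 0.38 mg/L = 4.104 mg/h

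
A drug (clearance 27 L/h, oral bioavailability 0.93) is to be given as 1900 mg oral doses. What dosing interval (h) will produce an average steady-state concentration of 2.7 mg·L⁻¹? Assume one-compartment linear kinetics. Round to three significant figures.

24.2 h

F·D/τ = CL·Css → τ = F·D / (CL·Css).
τ = 0.93 × 1900 / (27 × 2.7) = 24.24 h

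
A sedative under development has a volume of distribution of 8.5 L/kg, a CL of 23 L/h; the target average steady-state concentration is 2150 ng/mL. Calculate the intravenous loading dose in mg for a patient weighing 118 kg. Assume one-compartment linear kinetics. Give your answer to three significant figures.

2160 mg

Vd = 8.5 L/kg × 118 kg = 1003 L
C = 2150 ng/mL = 2.150 mg/L
The loading dose fills Vd to the target concentration; clearance is irrelevant here.
LD = Vd × C = 1003 × 2.150 = 2156 mg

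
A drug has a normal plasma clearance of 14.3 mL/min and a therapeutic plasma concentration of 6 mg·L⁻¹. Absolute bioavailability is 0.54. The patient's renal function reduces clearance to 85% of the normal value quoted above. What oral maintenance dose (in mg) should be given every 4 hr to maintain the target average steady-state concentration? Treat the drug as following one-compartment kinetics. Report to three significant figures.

32.4 mg

CL = 14.3 mL/min = 14.3 × 0.06 = 0.8580 L/h
Patient clearance = 0.85 × 0.8580 = 0.7293 L/h
D = CL × Css × τ / F = 0.7293 × 6 × 4 / 0.54 = 32.41 mg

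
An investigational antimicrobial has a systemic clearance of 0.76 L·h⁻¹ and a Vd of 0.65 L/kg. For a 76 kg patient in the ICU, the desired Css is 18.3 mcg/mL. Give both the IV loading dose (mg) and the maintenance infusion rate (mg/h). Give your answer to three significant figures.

Vd(total) = 76 kg × 0.65 L/kg = 49.40 L
Loading: fill Vd to C_target → 49.40 L × 18.3 mg/L = 904.0 mg
Maintenance: replace elimination → rate = CL × Css = 0.7600 × 18.3 = 13.91 mg/h

(a) 904 mg; (b) 13.9 mg/h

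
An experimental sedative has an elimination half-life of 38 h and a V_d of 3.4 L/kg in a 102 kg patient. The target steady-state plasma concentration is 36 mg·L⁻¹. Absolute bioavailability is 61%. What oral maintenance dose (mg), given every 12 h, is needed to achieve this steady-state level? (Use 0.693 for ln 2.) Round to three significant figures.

Total Vd = 3.4 × 102 = 346.8 L
CL = 0.693 × Vd / t½ = 0.693 × 346.8 / 38 = 6.325 L/h
D = CL × Css × τ / F = 6.325 × 36 × 12 / 0.61 = 4479 mg

4480 mg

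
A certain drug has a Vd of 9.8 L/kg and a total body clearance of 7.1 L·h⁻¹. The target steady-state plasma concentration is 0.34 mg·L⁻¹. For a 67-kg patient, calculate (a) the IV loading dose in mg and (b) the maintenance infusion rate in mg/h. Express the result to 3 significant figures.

(a) 223 mg; (b) 2.41 mg/h

Vd(total) = 67 kg × 9.8 L/kg = 656.6 L
Loading: fill Vd to C_target → 656.6 L × 0.34 mg/L = 223.2 mg
Maintenance infusion rate = CL × Css = 7.100 × 0.34 = 2.414 mg/h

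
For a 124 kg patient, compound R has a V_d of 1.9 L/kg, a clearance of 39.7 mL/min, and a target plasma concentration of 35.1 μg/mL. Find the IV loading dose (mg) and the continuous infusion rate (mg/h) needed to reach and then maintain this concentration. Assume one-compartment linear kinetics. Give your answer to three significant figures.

Vd(total) = 124 kg × 1.9 L/kg = 235.6 L
Loading dose = Vd × C = 235.6 × 35.1 = 8270 mg
CL = 39.7 mL/min = 39.7 × 0.06 = 2.382 L/h
Maintenance infusion rate = CL × Css = 2.382 × 35.1 = 83.61 mg/h

(a) 8270 mg; (b) 83.6 mg/h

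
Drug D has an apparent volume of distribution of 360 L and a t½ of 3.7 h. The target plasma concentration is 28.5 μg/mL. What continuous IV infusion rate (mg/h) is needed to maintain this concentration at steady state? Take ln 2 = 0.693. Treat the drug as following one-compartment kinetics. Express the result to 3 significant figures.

k = 0.693/3.7 = 0.1873 h⁻¹, so CL = k·Vd = 0.1873 × 360.0 = 67.43 L/h
Infusion rate = CL × Css = 67.43 × 28.5 = 1922 mg/h

1920 mg/h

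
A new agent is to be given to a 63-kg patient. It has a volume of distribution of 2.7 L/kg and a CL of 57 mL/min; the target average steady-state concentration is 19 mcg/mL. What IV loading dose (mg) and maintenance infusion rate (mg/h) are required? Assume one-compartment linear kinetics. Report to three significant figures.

(a) 3230 mg; (b) 65.0 mg/h

Vd = 2.7 L/kg × 63 kg = 170.1 L
Loading: fill Vd to C_target → 170.1 L × 19 mg/L = 3232 mg
CL = 57 mL/min × 60/1000 = 3.420 L/h
Maintenance: replace elimination → rate = CL × Css = 3.420 × 19 = 64.98 mg/h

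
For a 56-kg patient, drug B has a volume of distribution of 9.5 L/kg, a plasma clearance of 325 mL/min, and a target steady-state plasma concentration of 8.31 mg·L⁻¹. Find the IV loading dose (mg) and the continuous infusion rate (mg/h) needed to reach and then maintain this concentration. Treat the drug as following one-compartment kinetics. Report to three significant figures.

(a) 4420 mg; (b) 162 mg/h

Total Vd = 9.5 × 56 = 532.0 L
Loading: fill Vd to C_target → 532.0 L × 8.31 mg/L = 4421 mg
Convert clearance: 325 mL/min × 60 min/h ÷ 1000 mL/L = 19.50 L/h
Maintenance: replace elimination → rate = CL × Css = 19.50 × 8.31 = 162.0 mg/h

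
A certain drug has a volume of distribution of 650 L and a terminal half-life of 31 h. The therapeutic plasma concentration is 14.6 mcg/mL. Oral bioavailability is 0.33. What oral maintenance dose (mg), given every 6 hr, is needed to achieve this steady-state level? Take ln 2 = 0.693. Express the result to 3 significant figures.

3860 mg

CL = ln 2 · Vd / t½ = 0.693 × 650.0 / 31 = 14.53 L/h
D = CL × Css × τ / F = 14.53 × 14.6 × 6 / 0.33 = 3857 mg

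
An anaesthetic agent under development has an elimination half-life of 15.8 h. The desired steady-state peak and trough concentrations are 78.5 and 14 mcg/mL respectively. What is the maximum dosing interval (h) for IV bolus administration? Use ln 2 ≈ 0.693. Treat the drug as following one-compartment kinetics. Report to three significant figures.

39.3 h

k = 0.693 / t½ = 0.693 / 15.8 = 0.04386 h⁻¹
Between IV bolus doses, concentration decays as C = C₀·e^(−kτ), so C_peak/C_trough = e^(kτ).
τ_max = ln(C_peak/C_trough) / k = ln(78.5/14) / 0.04386 = 1.724 / 0.04386 = 39.31 h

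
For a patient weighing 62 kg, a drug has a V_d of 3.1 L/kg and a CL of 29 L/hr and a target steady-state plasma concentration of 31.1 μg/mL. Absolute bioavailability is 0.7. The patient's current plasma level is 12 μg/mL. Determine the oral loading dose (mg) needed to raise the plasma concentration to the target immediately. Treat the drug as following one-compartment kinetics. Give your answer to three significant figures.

Total Vd = 3.1 × 62 = 192.2 L
Concentration deficit ΔC = 31.1 − 12 = 19.10 mg/L
LD = Vd × ΔC / F = 192.2 × 19.10 / 0.7 = 5244 mg

5240 mg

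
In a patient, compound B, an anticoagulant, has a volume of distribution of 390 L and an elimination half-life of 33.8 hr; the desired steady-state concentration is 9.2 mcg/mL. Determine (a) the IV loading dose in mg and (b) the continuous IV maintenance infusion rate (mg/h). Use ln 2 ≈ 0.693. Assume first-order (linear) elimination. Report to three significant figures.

LD = Vd × C = 390.0 × 9.2 = 3588 mg
CL = 0.693 × Vd / t½ = 0.693 × 390.0 / 33.8 = 7.996 L/h
Infusion rate = CL × Css = 7.996 × 9.2 = 73.56 mg/h

(a) 3590 mg; (b) 73.6 mg/h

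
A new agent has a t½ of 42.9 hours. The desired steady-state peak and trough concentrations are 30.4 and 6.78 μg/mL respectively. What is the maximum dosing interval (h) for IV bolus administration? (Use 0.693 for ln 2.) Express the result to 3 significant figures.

k = 0.693 / t½ = 0.693 / 42.9 = 0.01615 h⁻¹
Between IV bolus doses, concentration decays as C = C₀·e^(−kτ), so C_peak/C_trough = e^(kτ).
τ_max = ln(C_peak/C_trough) / k = ln(30.4/6.78) / 0.01615 = 1.500 / 0.01615 = 92.88 h

92.9 h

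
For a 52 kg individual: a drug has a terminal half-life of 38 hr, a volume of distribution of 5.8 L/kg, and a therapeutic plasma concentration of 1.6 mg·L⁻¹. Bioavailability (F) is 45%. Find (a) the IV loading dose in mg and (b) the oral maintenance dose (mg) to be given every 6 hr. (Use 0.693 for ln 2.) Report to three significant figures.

Vd = 5.8 L/kg × 52 kg = 301.6 L
LD = Vd × C = 301.6 × 1.6 = 482.6 mg
CL = 0.693 × Vd / t½ = 0.693 × 301.6 / 38 = 5.500 L/h
D = CL × Css × τ / F = 5.500 × 1.6 × 6 / 0.45 = 117.3 mg

(a) 483 mg; (b) 117 mg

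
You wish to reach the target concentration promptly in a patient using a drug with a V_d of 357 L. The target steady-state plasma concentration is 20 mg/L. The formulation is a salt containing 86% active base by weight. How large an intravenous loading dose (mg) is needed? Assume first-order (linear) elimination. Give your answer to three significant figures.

LD = Vd × C / S = 357.0 × 20.00 / 0.86 = 8302 mg

8300 mg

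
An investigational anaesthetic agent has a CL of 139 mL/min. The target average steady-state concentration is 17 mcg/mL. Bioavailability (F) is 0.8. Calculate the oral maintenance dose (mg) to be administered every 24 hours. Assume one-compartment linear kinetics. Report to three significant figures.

Convert clearance: 139 mL/min × 60 min/h ÷ 1000 mL/L = 8.340 L/h
D = CL × Css × τ / F = 8.340 × 17 × 24 / 0.8 = 4253 mg

4250 mg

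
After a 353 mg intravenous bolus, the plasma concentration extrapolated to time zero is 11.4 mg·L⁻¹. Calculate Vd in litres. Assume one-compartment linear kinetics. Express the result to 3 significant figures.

Immediately after an IV bolus, C₀ = Dose / Vd, so Vd = Dose / C₀.
Vd = 353 / 11.4 = 30.96 L

31.0 L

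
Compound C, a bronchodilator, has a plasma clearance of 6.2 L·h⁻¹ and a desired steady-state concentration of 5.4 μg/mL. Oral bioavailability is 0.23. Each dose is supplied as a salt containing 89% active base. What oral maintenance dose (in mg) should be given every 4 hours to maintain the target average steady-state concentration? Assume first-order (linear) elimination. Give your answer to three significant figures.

D = CL × Css × τ / F / S = 6.200 × 5.4 × 4 / 0.23 / 0.89 = 654.2 mg

654 mg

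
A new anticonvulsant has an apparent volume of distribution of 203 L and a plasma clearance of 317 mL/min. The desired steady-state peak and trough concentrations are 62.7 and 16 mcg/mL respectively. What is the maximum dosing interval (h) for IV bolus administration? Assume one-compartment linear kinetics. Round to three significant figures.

14.6 h

Convert clearance: 317 mL/min × 60 min/h ÷ 1000 mL/L = 19.02 L/h
k = CL / Vd = 19.02 / 203.0 = 0.09369 h⁻¹
Between IV bolus doses, concentration decays as C = C₀·e^(−kτ), so C_peak/C_trough = e^(kτ).
τ_max = ln(C_peak/C_trough) / k = ln(62.7/16) / 0.09369 = 1.366 / 0.09369 = 14.58 h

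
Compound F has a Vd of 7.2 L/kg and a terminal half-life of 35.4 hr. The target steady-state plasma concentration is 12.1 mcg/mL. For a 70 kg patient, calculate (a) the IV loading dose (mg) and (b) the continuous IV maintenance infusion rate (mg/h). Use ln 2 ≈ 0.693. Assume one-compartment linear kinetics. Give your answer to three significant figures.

(a) 6100 mg; (b) 119 mg/h

Total Vd = 7.2 × 70 = 504.0 L
LD = Vd × C = 504.0 × 12.1 = 6098 mg
CL = 0.693 × Vd / t½ = 0.693 × 504.0 / 35.4 = 9.866 L/h
Infusion rate = CL × Css = 9.866 × 12.1 = 119.4 mg/h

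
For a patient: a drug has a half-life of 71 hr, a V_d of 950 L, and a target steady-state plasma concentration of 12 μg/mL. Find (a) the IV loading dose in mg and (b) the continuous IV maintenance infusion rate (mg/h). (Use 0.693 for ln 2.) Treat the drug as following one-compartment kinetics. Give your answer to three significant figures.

(a) 11400 mg; (b) 111 mg/h

LD = Vd × C = 950.0 × 12 = 11400 mg
CL = 0.693 × Vd / t½ = 0.693 × 950.0 / 71 = 9.273 L/h
Infusion rate = CL × Css = 9.273 × 12 = 111.3 mg/h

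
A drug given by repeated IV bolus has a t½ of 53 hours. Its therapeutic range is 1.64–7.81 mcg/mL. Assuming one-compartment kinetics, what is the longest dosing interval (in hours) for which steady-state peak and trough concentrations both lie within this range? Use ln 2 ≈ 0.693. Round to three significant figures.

119 h

k = 0.693 / t½ = 0.693 / 53 = 0.01308 h⁻¹
Between IV bolus doses, concentration decays as C = C₀·e^(−kτ), so C_peak/C_trough = e^(kτ).
τ_max = ln(C_peak/C_trough) / k = ln(7.81/1.64) / 0.01308 = 1.561 / 0.01308 = 119.3 h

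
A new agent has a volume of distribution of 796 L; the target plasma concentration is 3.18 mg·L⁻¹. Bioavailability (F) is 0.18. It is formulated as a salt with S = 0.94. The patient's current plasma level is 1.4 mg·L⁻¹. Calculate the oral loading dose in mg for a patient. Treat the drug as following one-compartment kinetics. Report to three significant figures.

The loading dose fills Vd to the target concentration.
Concentration deficit ΔC = 3.18 − 1.4 = 1.780 mg/L
LD = Vd × ΔC / F / S = 796.0 × 1.780 / 0.18 / 0.94 = 8374 mg

8370 mg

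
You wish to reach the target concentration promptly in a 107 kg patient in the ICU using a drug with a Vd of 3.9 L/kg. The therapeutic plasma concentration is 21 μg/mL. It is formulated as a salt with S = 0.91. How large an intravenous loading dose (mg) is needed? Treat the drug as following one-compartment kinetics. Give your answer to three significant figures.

Vd(total) = 107 kg × 3.9 L/kg = 417.3 L
LD = Vd × C / S = 417.3 × 21.00 / 0.91 = 9630 mg

9630 mg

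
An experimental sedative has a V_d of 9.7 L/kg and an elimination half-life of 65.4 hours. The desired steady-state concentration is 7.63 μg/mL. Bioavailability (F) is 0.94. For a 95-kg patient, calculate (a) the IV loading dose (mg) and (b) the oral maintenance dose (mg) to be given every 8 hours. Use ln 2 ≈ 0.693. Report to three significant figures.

Total Vd = 9.7 × 95 = 921.5 L
LD = Vd × C = 921.5 × 7.63 = 7031 mg
CL = 0.693 × Vd / t½ = 0.693 × 921.5 / 65.4 = 9.765 L/h
D = CL × Css × τ / F = 9.765 × 7.63 × 8 / 0.94 = 634.1 mg

(a) 7030 mg; (b) 634 mg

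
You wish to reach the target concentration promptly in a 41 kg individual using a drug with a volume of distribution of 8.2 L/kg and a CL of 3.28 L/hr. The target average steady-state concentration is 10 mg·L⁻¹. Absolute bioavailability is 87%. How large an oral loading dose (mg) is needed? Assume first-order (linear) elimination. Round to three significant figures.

3860 mg

Total Vd = 8.2 × 41 = 336.2 L
The loading dose fills Vd to the target concentration.
LD = Vd × C / F = 336.2 × 10.00 / 0.87 = 3864 mg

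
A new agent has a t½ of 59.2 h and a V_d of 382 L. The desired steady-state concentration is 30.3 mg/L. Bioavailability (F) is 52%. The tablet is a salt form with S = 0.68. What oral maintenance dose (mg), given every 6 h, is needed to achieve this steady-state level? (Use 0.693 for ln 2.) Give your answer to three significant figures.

CL = ln 2 · Vd / t½ = 0.693 × 382.0 / 59.2 = 4.472 L/h
D = CL × Css × τ / F / S = 4.472 × 30.3 × 6 / 0.52 / 0.68 = 2299 mg

2300 mg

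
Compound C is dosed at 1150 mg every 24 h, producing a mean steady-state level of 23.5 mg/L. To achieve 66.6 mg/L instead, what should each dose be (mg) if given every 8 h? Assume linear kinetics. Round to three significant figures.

With linear kinetics, Css is proportional to dose rate (D/τ) at fixed clearance.
D₂ = D₁ × (Css,target / Css,current) × (τ₂/τ₁) = 1150 × (66.6/23.5) × (8/24) = 1086 mg

1090 mg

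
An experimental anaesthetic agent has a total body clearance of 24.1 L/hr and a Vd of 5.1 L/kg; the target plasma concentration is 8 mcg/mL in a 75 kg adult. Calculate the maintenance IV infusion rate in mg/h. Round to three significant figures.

At steady state, infusion rate equals elimination rate: rate in = CL × Css.
Rate = CL × Css = 24.10 × 8 = 192.8 mg/h

193 mg/h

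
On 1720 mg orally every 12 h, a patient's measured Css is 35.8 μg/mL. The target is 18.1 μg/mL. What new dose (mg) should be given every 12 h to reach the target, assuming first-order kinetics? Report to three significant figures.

870 mg

For first-order elimination, Css ∝ F·D/(CL·τ); F and CL are unchanged, so Css ∝ D/τ.
D₂ = D₁ × (Css,target / Css,current) = 1720 × 18.1/35.8 = 869.6 mg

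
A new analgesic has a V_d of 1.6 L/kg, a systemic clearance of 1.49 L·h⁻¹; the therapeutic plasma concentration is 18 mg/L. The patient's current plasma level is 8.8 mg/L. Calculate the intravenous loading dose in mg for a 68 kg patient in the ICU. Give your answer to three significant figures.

1000 mg

Vd(total) = 68 kg × 1.6 L/kg = 108.8 L
The loading dose fills Vd to the target concentration.
Concentration deficit ΔC = 18 − 8.8 = 9.200 mg/L
LD = Vd × ΔC = 108.8 × 9.200 = 1001 mg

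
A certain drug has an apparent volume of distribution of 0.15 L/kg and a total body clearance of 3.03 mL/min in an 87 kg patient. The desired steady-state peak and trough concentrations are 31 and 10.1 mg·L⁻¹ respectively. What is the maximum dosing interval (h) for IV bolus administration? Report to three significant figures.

80.5 h

Vd(total) = 87 kg × 0.15 L/kg = 13.05 L
CL = 3.03 mL/min = 3.03 × 0.06 = 0.1818 L/h
k = CL / Vd = 0.1818 / 13.05 = 0.01393 h⁻¹
Between IV bolus doses, concentration decays as C = C₀·e^(−kτ), so C_peak/C_trough = e^(kτ).
τ_max = ln(C_peak/C_trough) / k = ln(31/10.1) / 0.01393 = 1.121 / 0.01393 = 80.47 h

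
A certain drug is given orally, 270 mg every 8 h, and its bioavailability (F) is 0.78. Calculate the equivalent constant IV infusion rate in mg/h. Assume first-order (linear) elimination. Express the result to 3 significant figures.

Equivalent systemic input: infusion rate = F·D/τ.
Rate = 0.78 × 270 / 8 = 26.33 mg/h

26.3 mg/h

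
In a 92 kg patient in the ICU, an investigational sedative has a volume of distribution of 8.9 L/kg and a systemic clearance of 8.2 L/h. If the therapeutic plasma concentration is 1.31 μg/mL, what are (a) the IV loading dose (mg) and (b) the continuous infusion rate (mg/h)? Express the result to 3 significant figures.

(a) 1070 mg; (b) 10.7 mg/h

Vd = 8.9 L/kg × 92 kg = 818.8 L
LD = Vd · C_target = 818.8 × 1.31 = 1073 mg
Maintenance: replace elimination → rate = CL × Css = 8.200 × 1.31 = 10.74 mg/h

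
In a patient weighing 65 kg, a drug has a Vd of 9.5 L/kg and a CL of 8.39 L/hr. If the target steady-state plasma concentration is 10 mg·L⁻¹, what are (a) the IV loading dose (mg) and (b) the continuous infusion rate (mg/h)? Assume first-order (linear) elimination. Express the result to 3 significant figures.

(a) 6180 mg; (b) 83.9 mg/h

Vd = 9.5 L/kg × 65 kg = 617.5 L
Loading dose = Vd × C = 617.5 × 10 = 6175 mg
Infusion rate = 8.390 L/h × 10 mg/L = 83.90 mg/h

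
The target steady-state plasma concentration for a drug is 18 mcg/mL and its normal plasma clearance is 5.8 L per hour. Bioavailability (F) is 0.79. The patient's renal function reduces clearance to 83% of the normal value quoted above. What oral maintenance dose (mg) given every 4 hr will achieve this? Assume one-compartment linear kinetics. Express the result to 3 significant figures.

439 mg

Patient clearance = 0.83 × 5.800 = 4.814 L/h
D = CL × Css × τ / F = 4.814 × 18 × 4 / 0.79 = 438.7 mg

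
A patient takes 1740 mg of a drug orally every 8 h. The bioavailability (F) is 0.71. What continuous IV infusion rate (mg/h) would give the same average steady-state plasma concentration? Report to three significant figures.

154 mg/h

Equivalent systemic input: infusion rate = F·D/τ.
Rate = 0.71 × 1740 / 8 = 154.4 mg/h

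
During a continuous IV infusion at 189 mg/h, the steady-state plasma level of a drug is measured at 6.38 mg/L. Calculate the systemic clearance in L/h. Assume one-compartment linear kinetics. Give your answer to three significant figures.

At steady state, infusion rate = CL × Css, so CL = rate / Css.
CL = 189 / 6.38 = 29.62 L/h

29.6 L/h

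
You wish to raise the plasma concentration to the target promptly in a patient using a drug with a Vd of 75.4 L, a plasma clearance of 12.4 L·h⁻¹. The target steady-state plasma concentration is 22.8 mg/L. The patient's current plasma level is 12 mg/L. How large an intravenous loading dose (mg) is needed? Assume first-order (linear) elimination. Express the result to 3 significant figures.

814 mg

Concentration deficit ΔC = 22.8 − 12 = 10.80 mg/L
LD = Vd × ΔC = 75.40 × 10.80 = 814.3 mg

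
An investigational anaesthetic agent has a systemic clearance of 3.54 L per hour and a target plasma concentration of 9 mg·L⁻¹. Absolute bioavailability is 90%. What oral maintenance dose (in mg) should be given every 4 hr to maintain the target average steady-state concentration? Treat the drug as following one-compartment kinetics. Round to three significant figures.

D = CL × Css × τ / F = 3.540 × 9 × 4 / 0.9 = 141.6 mg

142 mg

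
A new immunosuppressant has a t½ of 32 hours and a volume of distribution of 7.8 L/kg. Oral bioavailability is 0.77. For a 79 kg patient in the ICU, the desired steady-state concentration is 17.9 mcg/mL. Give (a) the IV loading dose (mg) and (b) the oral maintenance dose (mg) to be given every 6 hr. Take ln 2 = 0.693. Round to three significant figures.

(a) 11000 mg; (b) 1860 mg

Vd = 7.8 L/kg × 79 kg = 616.2 L
LD = Vd × C = 616.2 × 17.9 = 11030 mg
CL = 0.693 × Vd / t½ = 0.693 × 616.2 / 32 = 13.34 L/h
D = CL × Css × τ / F = 13.34 × 17.9 × 6 / 0.77 = 1861 mg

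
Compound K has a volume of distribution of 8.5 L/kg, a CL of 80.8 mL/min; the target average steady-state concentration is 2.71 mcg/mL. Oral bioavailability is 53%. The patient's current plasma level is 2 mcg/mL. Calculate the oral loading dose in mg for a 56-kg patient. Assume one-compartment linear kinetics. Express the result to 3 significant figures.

638 mg

Total Vd = 8.5 × 56 = 476.0 L
Concentration deficit ΔC = 2.71 − 2 = 0.7100 mg/L
LD = Vd × ΔC / F = 476.0 × 0.7100 / 0.53 = 637.7 mg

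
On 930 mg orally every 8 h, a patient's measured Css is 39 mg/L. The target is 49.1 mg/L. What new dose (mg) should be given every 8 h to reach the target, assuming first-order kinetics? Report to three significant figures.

With linear kinetics, Css is proportional to dose rate (D/τ) at fixed clearance.
D₂ = D₁ × (Css,target / Css,current) = 930 × 49.1/39 = 1171 mg

1170 mg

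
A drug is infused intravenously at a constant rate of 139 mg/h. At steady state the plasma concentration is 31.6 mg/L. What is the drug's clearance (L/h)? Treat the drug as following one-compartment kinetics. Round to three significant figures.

4.40 L/h

At steady state, infusion rate = CL × Css, so CL = rate / Css.
CL = 139 / 31.6 = 4.399 L/h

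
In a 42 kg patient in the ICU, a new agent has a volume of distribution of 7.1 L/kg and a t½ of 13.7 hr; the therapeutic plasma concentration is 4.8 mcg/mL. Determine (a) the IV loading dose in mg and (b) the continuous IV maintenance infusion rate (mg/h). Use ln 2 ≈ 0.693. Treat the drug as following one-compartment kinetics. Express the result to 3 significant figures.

Vd(total) = 42 kg × 7.1 L/kg = 298.2 L
LD = Vd × C = 298.2 × 4.8 = 1431 mg
CL = 0.693 × Vd / t½ = 0.693 × 298.2 / 13.7 = 15.08 L/h
Infusion rate = CL × Css = 15.08 × 4.8 = 72.38 mg/h

(a) 1430 mg; (b) 72.4 mg/h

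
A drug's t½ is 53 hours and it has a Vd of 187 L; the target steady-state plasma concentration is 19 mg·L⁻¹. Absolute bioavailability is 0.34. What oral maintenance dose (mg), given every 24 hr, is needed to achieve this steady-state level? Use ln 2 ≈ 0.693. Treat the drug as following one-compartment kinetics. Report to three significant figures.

CL = ln 2 · Vd / t½ = 0.693 × 187.0 / 53 = 2.445 L/h
D = CL × Css × τ / F = 2.445 × 19 × 24 / 0.34 = 3279 mg

3280 mg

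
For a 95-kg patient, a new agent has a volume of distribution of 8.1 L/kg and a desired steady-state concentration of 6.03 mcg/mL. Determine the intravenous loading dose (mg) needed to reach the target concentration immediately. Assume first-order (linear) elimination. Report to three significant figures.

Total Vd = 8.1 × 95 = 769.5 L
LD = Vd × C = 769.5 × 6.030 = 4640 mg

4640 mg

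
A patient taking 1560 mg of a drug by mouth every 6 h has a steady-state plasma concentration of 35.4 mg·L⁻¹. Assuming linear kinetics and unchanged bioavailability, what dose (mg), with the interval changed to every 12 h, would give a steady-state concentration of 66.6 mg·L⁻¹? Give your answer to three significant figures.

5870 mg

For first-order elimination, Css ∝ F·D/(CL·τ); F and CL are unchanged, so Css ∝ D/τ.
D₂ = D₁ × (Css,target / Css,current) × (τ₂/τ₁) = 1560 × (66.6/35.4) × (12/6) = 5870 mg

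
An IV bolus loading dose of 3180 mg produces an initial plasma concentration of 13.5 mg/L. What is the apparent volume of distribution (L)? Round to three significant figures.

Immediately after an IV bolus, C₀ = Dose / Vd, so Vd = Dose / C₀.
Vd = 3180 / 13.5 = 235.6 L

236 L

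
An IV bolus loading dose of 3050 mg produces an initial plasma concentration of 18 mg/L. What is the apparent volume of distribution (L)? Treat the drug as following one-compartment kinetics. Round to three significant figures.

Immediately after an IV bolus, C₀ = Dose / Vd, so Vd = Dose / C₀.
Vd = 3050 / 18 = 169.4 L

169 L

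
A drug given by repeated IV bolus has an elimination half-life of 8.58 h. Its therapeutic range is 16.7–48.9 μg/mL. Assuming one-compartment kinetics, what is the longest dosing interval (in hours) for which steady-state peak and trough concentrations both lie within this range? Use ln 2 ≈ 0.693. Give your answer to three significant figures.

13.3 h

k = 0.693 / t½ = 0.693 / 8.58 = 0.08077 h⁻¹
Between IV bolus doses, concentration decays as C = C₀·e^(−kτ), so C_peak/C_trough = e^(kτ).
τ_max = ln(C_peak/C_trough) / k = ln(48.9/16.7) / 0.08077 = 1.074 / 0.08077 = 13.30 h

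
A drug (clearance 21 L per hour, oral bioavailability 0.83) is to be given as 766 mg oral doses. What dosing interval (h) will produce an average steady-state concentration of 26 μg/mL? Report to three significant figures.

1.16 h

F·D/τ = CL·Css → τ = F·D / (CL·Css).
τ = 0.83 × 766 / (21 × 26) = 1.164 h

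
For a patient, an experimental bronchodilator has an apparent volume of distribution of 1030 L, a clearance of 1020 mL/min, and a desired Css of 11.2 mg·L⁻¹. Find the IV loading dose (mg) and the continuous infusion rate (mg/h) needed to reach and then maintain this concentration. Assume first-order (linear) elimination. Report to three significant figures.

Loading dose = Vd × C = 1030 × 11.2 = 11540 mg
Convert clearance: 1020 mL/min × 60 min/h ÷ 1000 mL/L = 61.20 L/h
Maintenance infusion rate = CL × Css = 61.20 × 11.2 = 685.4 mg/h

(a) 11500 mg; (b) 685 mg/h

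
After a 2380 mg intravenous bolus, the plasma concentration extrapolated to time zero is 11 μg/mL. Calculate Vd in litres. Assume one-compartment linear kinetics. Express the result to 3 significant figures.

Immediately after an IV bolus, C₀ = Dose / Vd, so Vd = Dose / C₀.
Vd = 2380 / 11 = 216.4 L

216 L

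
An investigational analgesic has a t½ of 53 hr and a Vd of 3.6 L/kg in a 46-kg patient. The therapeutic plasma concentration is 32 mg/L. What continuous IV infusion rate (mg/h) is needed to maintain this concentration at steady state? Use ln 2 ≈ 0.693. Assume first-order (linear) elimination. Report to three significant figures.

Total Vd = 3.6 × 46 = 165.6 L
CL = 0.693 × Vd / t½ = 0.693 × 165.6 / 53 = 2.165 L/h
Infusion rate = CL × Css = 2.165 × 32 = 69.28 mg/h

69.3 mg/h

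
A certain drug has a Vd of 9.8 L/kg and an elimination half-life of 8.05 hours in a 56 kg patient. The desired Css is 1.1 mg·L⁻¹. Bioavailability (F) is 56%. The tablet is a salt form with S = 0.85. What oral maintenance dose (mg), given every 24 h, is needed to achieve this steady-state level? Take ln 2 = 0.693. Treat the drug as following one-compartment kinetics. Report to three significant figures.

2620 mg

Total Vd = 9.8 × 56 = 548.8 L
CL = ln 2 · Vd / t½ = 0.693 × 548.8 / 8.05 = 47.24 L/h
D = CL × Css × τ / F / S = 47.24 × 1.1 × 24 / 0.56 / 0.85 = 2620 mg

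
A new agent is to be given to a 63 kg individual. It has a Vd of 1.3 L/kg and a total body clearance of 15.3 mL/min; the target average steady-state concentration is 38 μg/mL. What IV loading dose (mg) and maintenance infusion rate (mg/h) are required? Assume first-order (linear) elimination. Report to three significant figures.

(a) 3110 mg; (b) 34.9 mg/h

Vd(total) = 63 kg × 1.3 L/kg = 81.90 L
LD = Vd · C_target = 81.90 × 38 = 3112 mg
Convert clearance: 15.3 mL/min × 60 min/h ÷ 1000 mL/L = 0.9180 L/h
Maintenance infusion rate = CL × Css = 0.9180 × 38 = 34.88 mg/h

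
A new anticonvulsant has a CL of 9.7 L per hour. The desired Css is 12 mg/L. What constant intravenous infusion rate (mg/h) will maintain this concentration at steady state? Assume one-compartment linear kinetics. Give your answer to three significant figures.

116 mg/h

Infusion rate = CL · Css = 9.700 L/h × 12 mg/L = 116.4 mg/h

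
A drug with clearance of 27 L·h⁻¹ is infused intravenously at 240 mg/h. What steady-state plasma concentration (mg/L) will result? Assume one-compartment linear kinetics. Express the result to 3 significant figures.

8.89 mg/L

Css = rate / CL = 240 / 27.00 = 8.889 mg/L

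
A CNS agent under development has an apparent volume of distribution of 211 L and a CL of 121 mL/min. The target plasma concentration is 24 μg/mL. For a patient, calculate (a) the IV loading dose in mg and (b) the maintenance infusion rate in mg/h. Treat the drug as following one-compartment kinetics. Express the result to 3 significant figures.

(a) 5060 mg; (b) 174 mg/h

Loading dose = Vd × C = 211.0 × 24 = 5064 mg
Convert clearance: 121 mL/min × 60 min/h ÷ 1000 mL/L = 7.260 L/h
Infusion rate = 7.260 L/h × 24 mg/L = 174.2 mg/h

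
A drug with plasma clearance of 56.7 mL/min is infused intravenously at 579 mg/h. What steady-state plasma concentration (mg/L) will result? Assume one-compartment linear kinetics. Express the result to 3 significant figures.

170 mg/L

CL = 56.7 mL/min × 60/1000 = 3.402 L/h
Css = rate / CL = 579 / 3.402 = 170.2 mg/L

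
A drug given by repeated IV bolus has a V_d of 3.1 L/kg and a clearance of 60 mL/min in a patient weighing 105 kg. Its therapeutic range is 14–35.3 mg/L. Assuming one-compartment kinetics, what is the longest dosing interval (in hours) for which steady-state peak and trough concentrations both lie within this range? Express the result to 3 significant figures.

83.6 h

Vd(total) = 105 kg × 3.1 L/kg = 325.5 L
Convert clearance: 60 mL/min × 60 min/h ÷ 1000 mL/L = 3.600 L/h
k = CL / Vd = 3.600 / 325.5 = 0.01106 h⁻¹
Between IV bolus doses, concentration decays as C = C₀·e^(−kτ), so C_peak/C_trough = e^(kτ).
τ_max = ln(C_peak/C_trough) / k = ln(35.3/14) / 0.01106 = 0.9248 / 0.01106 = 83.62 h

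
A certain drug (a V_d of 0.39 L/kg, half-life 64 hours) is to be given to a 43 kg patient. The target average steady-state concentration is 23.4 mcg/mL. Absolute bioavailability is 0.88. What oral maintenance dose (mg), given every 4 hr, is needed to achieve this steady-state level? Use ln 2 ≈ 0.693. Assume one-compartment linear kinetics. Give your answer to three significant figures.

Vd(total) = 43 kg × 0.39 L/kg = 16.77 L
k = 0.693/64 = 0.01083 h⁻¹, so CL = k·Vd = 0.01083 × 16.77 = 0.1816 L/h
D = CL × Css × τ / F = 0.1816 × 23.4 × 4 / 0.88 = 19.32 mg

19.3 mg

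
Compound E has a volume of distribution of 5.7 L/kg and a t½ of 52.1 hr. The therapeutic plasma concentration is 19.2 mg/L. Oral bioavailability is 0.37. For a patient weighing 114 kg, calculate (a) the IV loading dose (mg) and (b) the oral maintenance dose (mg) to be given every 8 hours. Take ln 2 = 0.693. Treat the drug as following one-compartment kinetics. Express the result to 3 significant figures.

Total Vd = 5.7 × 114 = 649.8 L
LD = Vd × C = 649.8 × 19.2 = 12480 mg
CL = 0.693 × Vd / t½ = 0.693 × 649.8 / 52.1 = 8.643 L/h
D = CL × Css × τ / F = 8.643 × 19.2 × 8 / 0.37 = 3588 mg

(a) 12500 mg; (b) 3590 mg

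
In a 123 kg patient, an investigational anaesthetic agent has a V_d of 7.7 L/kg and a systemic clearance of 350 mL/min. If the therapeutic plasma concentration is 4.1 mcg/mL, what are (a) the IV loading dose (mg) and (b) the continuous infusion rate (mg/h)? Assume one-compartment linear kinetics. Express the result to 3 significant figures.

(a) 3880 mg; (b) 86.1 mg/h

Total Vd = 7.7 × 123 = 947.1 L
Loading: fill Vd to C_target → 947.1 L × 4.1 mg/L = 3883 mg
CL = 350 mL/min = 350 × 0.06 = 21.00 L/h
Maintenance: replace elimination → rate = CL × Css = 21.00 × 4.1 = 86.10 mg/h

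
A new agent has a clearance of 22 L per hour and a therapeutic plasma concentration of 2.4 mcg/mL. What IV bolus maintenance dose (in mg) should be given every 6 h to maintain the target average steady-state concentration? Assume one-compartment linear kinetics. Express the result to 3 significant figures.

D = CL × Css × τ = 22.00 × 2.4 × 6 = 316.8 mg

317 mg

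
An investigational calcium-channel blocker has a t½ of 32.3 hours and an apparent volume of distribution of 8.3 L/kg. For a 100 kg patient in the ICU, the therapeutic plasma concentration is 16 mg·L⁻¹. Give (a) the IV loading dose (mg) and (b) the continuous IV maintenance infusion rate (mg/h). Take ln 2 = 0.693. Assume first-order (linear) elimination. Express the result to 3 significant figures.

(a) 13300 mg; (b) 285 mg/h

Vd = 8.3 L/kg × 100 kg = 830.0 L
LD = Vd × C = 830.0 × 16 = 13280 mg
CL = 0.693 × Vd / t½ = 0.693 × 830.0 / 32.3 = 17.81 L/h
Infusion rate = CL × Css = 17.81 × 16 = 285.0 mg/h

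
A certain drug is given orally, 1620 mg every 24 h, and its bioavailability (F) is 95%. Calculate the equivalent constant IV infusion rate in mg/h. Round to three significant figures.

Equivalent systemic input: infusion rate = F·D/τ.
Rate = 0.95 × 1620 / 24 = 64.13 mg/h

64.1 mg/h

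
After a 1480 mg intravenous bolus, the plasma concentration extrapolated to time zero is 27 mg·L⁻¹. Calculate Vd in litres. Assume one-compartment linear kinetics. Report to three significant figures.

Immediately after an IV bolus, C₀ = Dose / Vd, so Vd = Dose / C₀.
Vd = 1480 / 27 = 54.81 L

54.8 L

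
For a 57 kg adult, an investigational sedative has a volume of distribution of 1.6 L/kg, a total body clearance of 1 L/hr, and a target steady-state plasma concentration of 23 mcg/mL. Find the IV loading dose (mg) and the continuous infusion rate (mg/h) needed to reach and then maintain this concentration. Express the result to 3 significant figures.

Vd = 1.6 L/kg × 57 kg = 91.20 L
Loading: fill Vd to C_target → 91.20 L × 23 mg/L = 2098 mg
Maintenance: replace elimination → rate = CL × Css = 1.000 × 23 = 23.00 mg/h

(a) 2100 mg; (b) 23.0 mg/h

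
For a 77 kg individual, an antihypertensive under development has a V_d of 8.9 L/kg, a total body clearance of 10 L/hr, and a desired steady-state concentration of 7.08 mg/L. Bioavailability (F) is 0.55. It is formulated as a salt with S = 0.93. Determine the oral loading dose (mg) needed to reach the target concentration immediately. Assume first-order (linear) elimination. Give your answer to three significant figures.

Vd(total) = 77 kg × 8.9 L/kg = 685.3 L
LD = Vd × C / F / S = 685.3 × 7.080 / 0.55 / 0.93 = 9486 mg

9490 mg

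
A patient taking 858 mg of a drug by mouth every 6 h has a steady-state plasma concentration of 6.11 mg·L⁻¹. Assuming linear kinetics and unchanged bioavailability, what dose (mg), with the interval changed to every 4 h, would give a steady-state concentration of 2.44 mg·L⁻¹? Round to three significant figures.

228 mg

For first-order elimination, Css ∝ F·D/(CL·τ); F and CL are unchanged, so Css ∝ D/τ.
D₂ = D₁ × (Css,target / Css,current) × (τ₂/τ₁) = 858 × (2.44/6.11) × (4/6) = 228.4 mg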